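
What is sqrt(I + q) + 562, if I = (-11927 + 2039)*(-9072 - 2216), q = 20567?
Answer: 562 + sqrt(111636311) ≈ 11128.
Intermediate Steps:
I = 111615744 (I = -9888*(-11288) = 111615744)
sqrt(I + q) + 562 = sqrt(111615744 + 20567) + 562 = sqrt(111636311) + 562 = 562 + sqrt(111636311)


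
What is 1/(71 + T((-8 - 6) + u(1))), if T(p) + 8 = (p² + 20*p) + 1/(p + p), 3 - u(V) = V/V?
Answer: -24/793 ≈ -0.030265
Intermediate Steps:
u(V) = 2 (u(V) = 3 - V/V = 3 - 1*1 = 3 - 1 = 2)
T(p) = -8 + p² + 1/(2*p) + 20*p (T(p) = -8 + ((p² + 20*p) + 1/(p + p)) = -8 + ((p² + 20*p) + 1/(2*p)) = -8 + (p² + 1/(2*p) + 20*p) = -8 + p² + 1/(2*p) + 20*p)
1/(71 + T((-8 - 6) + u(1))) = 1/(71 + (-8 + ((-8 - 6) + 2)² + 1/(2*((-8 - 6) + 2)) + 20*((-8 - 6) + 2))) = 1/(71 + (-8 + (-14 + 2)² + 1/(2*(-14 + 2)) + 20*(-14 + 2))) = 1/(71 + (-8 + (-12)² + (½)/(-12) + 20*(-12))) = 1/(71 + (-8 + 144 + (½)*(-1/12) - 240)) = 1/(71 + (-8 + 144 - 1/24 - 240)) = 1/(71 - 2497/24) = 1/(-793/24) = -24/793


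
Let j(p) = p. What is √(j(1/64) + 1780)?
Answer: √113921/8 ≈ 42.190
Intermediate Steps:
√(j(1/64) + 1780) = √(1/64 + 1780) = √(113921/64) = √113921/8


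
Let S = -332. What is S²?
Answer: 110224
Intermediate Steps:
S² = (-332)² = 110224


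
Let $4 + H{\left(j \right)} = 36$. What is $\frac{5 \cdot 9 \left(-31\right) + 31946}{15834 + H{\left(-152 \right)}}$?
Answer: $\frac{30551}{15866} \approx 1.9256$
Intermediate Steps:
$H{\left(j \right)} = 32$ ($H{\left(j \right)} = -4 + 36 = 32$)
$\frac{5 \cdot 9 \left(-31\right) + 31946}{15834 + H{\left(-152 \right)}} = \frac{5 \cdot 9 \left(-31\right) + 31946}{15834 + 32} = \frac{45 \left(-31\right) + 31946}{15866} = \left(-1395 + 31946\right) \frac{1}{15866} = 30551 \cdot \frac{1}{15866} = \frac{30551}{15866}$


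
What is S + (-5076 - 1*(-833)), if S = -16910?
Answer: -21153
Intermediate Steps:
S + (-5076 - 1*(-833)) = -16910 + (-5076 - 1*(-833)) = -16910 + (-5076 + 833) = -16910 - 4243 = -21153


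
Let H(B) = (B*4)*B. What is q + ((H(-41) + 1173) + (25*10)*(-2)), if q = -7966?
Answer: -569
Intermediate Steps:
H(B) = 4*B² (H(B) = (4*B)*B = 4*B²)
q + ((H(-41) + 1173) + (25*10)*(-2)) = -7966 + ((4*(-41)² + 1173) + (25*10)*(-2)) = -7966 + ((4*1681 + 1173) + 250*(-2)) = -7966 + ((6724 + 1173) - 500) = -7966 + (7897 - 500) = -7966 + 7397 = -569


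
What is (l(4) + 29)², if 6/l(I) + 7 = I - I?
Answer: 38809/49 ≈ 792.02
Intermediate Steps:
l(I) = -6/7 (l(I) = 6/(-7 + (I - I)) = 6/(-7 + 0) = 6/(-7) = 6*(-⅐) = -6/7)
(l(4) + 29)² = (-6/7 + 29)² = (197/7)² = 38809/49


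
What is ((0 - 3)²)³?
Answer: 729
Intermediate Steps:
((0 - 3)²)³ = ((-3)²)³ = 9³ = 729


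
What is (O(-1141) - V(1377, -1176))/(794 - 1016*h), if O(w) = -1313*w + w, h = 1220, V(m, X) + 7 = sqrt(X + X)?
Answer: -1496999/1238726 + 14*I*sqrt(3)/619363 ≈ -1.2085 + 3.9151e-5*I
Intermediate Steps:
V(m, X) = -7 + sqrt(2)*sqrt(X) (V(m, X) = -7 + sqrt(X + X) = -7 + sqrt(2*X) = -7 + sqrt(2)*sqrt(X))
O(w) = -1312*w
(O(-1141) - V(1377, -1176))/(794 - 1016*h) = (-1312*(-1141) - (-7 + sqrt(2)*sqrt(-1176)))/(794 - 1016*1220) = (1496992 - (-7 + sqrt(2)*(14*I*sqrt(6))))/(794 - 1239520) = (1496992 - (-7 + 28*I*sqrt(3)))/(-1238726) = (1496992 + (7 - 28*I*sqrt(3)))*(-1/1238726) = (1496999 - 28*I*sqrt(3))*(-1/1238726) = -1496999/1238726 + 14*I*sqrt(3)/619363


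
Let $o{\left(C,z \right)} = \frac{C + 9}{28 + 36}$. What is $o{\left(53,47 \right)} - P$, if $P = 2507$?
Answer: $- \frac{80193}{32} \approx -2506.0$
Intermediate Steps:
$o{\left(C,z \right)} = \frac{9}{64} + \frac{C}{64}$ ($o{\left(C,z \right)} = \frac{9 + C}{64} = \left(9 + C\right) \frac{1}{64} = \frac{9}{64} + \frac{C}{64}$)
$o{\left(53,47 \right)} - P = \left(\frac{9}{64} + \frac{1}{64} \cdot 53\right) - 2507 = \left(\frac{9}{64} + \frac{53}{64}\right) - 2507 = \frac{31}{32} - 2507 = - \frac{80193}{32}$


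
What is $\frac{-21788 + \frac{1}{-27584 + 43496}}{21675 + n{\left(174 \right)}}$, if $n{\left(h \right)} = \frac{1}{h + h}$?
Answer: $- \frac{10054028995}{10001886726} \approx -1.0052$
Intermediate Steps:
$n{\left(h \right)} = \frac{1}{2 h}$
$\frac{-21788 + \frac{1}{-27584 + 43496}}{21675 + n{\left(174 \right)}} = \frac{-21788 + \frac{1}{-27584 + 43496}}{21675 + \frac{1}{2 \cdot 174}} = \frac{-21788 + \frac{1}{15912}}{21675 + \frac{1}{2} \cdot \frac{1}{174}} = \frac{-21788 + \frac{1}{15912}}{21675 + \frac{1}{348}} = - \frac{346690655}{15912 \cdot \frac{7542901}{348}} = \left(- \frac{346690655}{15912}\right) \frac{348}{7542901} = - \frac{10054028995}{10001886726}$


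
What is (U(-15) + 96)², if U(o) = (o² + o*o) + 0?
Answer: 298116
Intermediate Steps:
U(o) = 2*o² (U(o) = (o² + o²) + 0 = 2*o² + 0 = 2*o²)
(U(-15) + 96)² = (2*(-15)² + 96)² = (2*225 + 96)² = (450 + 96)² = 546² = 298116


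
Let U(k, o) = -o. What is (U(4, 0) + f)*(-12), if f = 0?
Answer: 0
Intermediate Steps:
(U(4, 0) + f)*(-12) = (-1*0 + 0)*(-12) = (0 + 0)*(-12) = 0*(-12) = 0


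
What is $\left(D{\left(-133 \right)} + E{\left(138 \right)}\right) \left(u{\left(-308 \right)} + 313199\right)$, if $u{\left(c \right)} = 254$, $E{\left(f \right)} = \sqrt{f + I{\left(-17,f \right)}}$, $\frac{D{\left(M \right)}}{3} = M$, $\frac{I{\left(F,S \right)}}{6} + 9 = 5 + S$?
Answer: $-125067747 + 313453 \sqrt{942} \approx -1.1545 \cdot 10^{8}$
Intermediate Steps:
$I{\left(F,S \right)} = -24 + 6 S$ ($I{\left(F,S \right)} = -54 + 6 \left(5 + S\right) = -54 + \left(30 + 6 S\right) = -24 + 6 S$)
$D{\left(M \right)} = 3 M$
$E{\left(f \right)} = \sqrt{-24 + 7 f}$ ($E{\left(f \right)} = \sqrt{f + \left(-24 + 6 f\right)} = \sqrt{-24 + 7 f}$)
$\left(D{\left(-133 \right)} + E{\left(138 \right)}\right) \left(u{\left(-308 \right)} + 313199\right) = \left(3 \left(-133\right) + \sqrt{-24 + 7 \cdot 138}\right) \left(254 + 313199\right) = \left(-399 + \sqrt{-24 + 966}\right) 313453 = \left(-399 + \sqrt{942}\right) 313453 = -125067747 + 313453 \sqrt{942}$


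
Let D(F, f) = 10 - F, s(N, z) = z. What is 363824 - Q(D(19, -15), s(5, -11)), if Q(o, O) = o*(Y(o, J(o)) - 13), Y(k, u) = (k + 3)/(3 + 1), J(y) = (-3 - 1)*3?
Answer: 727387/2 ≈ 3.6369e+5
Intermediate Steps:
J(y) = -12 (J(y) = -4*3 = -12)
Y(k, u) = ¾ + k/4 (Y(k, u) = (3 + k)/4 = (3 + k)*(¼) = ¾ + k/4)
Q(o, O) = o*(-49/4 + o/4) (Q(o, O) = o*((¾ + o/4) - 13) = o*(-49/4 + o/4))
363824 - Q(D(19, -15), s(5, -11)) = 363824 - (10 - 1*19)*(-49 + (10 - 1*19))/4 = 363824 - (10 - 19)*(-49 + (10 - 19))/4 = 363824 - (-9)*(-49 - 9)/4 = 363824 - (-9)*(-58)/4 = 363824 - 1*261/2 = 363824 - 261/2 = 727387/2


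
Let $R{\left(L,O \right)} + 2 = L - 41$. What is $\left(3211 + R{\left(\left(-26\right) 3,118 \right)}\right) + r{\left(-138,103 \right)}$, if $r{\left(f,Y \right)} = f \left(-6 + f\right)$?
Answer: $22962$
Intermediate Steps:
$R{\left(L,O \right)} = -43 + L$ ($R{\left(L,O \right)} = -2 + \left(L - 41\right) = -2 + \left(-41 + L\right) = -43 + L$)
$\left(3211 + R{\left(\left(-26\right) 3,118 \right)}\right) + r{\left(-138,103 \right)} = \left(3211 - 121\right) - 138 \left(-6 - 138\right) = \left(3211 - 121\right) - -19872 = \left(3211 - 121\right) + 19872 = 3090 + 19872 = 22962$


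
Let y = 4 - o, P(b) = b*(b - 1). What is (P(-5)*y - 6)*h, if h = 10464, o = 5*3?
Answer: -3515904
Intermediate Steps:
P(b) = b*(-1 + b)
o = 15
y = -11 (y = 4 - 1*15 = 4 - 15 = -11)
(P(-5)*y - 6)*h = (-5*(-1 - 5)*(-11) - 6)*10464 = (-5*(-6)*(-11) - 6)*10464 = (30*(-11) - 6)*10464 = (-330 - 6)*10464 = -336*10464 = -3515904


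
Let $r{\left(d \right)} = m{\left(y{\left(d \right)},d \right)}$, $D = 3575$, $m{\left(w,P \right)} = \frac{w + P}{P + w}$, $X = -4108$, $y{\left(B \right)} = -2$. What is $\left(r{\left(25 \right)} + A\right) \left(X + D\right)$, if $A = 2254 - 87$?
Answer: $-1155544$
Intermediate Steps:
$A = 2167$
$m{\left(w,P \right)} = 1$ ($m{\left(w,P \right)} = \frac{P + w}{P + w} = 1$)
$r{\left(d \right)} = 1$
$\left(r{\left(25 \right)} + A\right) \left(X + D\right) = \left(1 + 2167\right) \left(-4108 + 3575\right) = 2168 \left(-533\right) = -1155544$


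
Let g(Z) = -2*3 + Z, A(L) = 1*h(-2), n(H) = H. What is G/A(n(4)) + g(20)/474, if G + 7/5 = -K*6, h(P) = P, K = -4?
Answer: -26711/2370 ≈ -11.270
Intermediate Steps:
A(L) = -2 (A(L) = 1*(-2) = -2)
G = 113/5 (G = -7/5 - 1*(-4)*6 = -7/5 + 4*6 = -7/5 + 24 = 113/5 ≈ 22.600)
g(Z) = -6 + Z
G/A(n(4)) + g(20)/474 = (113/5)/(-2) + (-6 + 20)/474 = (113/5)*(-½) + 14*(1/474) = -113/10 + 7/237 = -26711/2370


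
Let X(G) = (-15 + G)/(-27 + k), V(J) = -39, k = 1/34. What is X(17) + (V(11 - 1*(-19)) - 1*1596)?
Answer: -1499363/917 ≈ -1635.1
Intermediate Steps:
k = 1/34 ≈ 0.029412
X(G) = 510/917 - 34*G/917 (X(G) = (-15 + G)/(-27 + 1/34) = (-15 + G)/(-917/34) = (-15 + G)*(-34/917) = 510/917 - 34*G/917)
X(17) + (V(11 - 1*(-19)) - 1*1596) = (510/917 - 34/917*17) + (-39 - 1*1596) = (510/917 - 578/917) + (-39 - 1596) = -68/917 - 1635 = -1499363/917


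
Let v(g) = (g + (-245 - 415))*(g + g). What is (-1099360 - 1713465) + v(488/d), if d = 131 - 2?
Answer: -46890841177/16641 ≈ -2.8178e+6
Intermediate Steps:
d = 129
v(g) = 2*g*(-660 + g) (v(g) = (g - 660)*(2*g) = (-660 + g)*(2*g) = 2*g*(-660 + g))
(-1099360 - 1713465) + v(488/d) = (-1099360 - 1713465) + 2*(488/129)*(-660 + 488/129) = -2812825 + 2*(488*(1/129))*(-660 + 488*(1/129)) = -2812825 + 2*(488/129)*(-660 + 488/129) = -2812825 + 2*(488/129)*(-84652/129) = -2812825 - 82620352/16641 = -46890841177/16641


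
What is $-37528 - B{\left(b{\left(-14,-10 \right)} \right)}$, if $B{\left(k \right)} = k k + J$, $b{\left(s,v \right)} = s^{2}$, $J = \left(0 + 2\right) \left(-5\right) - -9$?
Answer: $-75943$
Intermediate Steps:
$J = -1$ ($J = 2 \left(-5\right) + 9 = -10 + 9 = -1$)
$B{\left(k \right)} = -1 + k^{2}$ ($B{\left(k \right)} = k k - 1 = k^{2} - 1 = -1 + k^{2}$)
$-37528 - B{\left(b{\left(-14,-10 \right)} \right)} = -37528 - \left(-1 + \left(\left(-14\right)^{2}\right)^{2}\right) = -37528 - \left(-1 + 196^{2}\right) = -37528 - \left(-1 + 38416\right) = -37528 - 38415 = -75943$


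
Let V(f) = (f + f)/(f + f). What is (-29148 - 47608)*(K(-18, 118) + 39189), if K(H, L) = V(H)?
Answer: -3008067640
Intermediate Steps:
V(f) = 1 (V(f) = (2*f)/((2*f)) = (2*f)*(1/(2*f)) = 1)
K(H, L) = 1
(-29148 - 47608)*(K(-18, 118) + 39189) = (-29148 - 47608)*(1 + 39189) = -76756*39190 = -3008067640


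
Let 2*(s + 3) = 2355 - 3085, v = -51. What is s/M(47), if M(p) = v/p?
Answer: 17296/51 ≈ 339.14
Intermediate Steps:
M(p) = -51/p
s = -368 (s = -3 + (2355 - 3085)/2 = -3 + (½)*(-730) = -3 - 365 = -368)
s/M(47) = -368/((-51/47)) = -368/((-51*1/47)) = -368/(-51/47) = -368*(-47/51) = 17296/51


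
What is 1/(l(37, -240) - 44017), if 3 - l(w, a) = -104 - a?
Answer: -1/44150 ≈ -2.2650e-5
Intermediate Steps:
l(w, a) = 107 + a (l(w, a) = 3 - (-104 - a) = 3 + (104 + a) = 107 + a)
1/(l(37, -240) - 44017) = 1/((107 - 240) - 44017) = 1/(-133 - 44017) = 1/(-44150) = -1/44150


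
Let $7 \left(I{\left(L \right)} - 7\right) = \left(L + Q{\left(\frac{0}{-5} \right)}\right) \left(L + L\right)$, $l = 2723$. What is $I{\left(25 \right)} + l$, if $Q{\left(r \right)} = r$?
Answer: $\frac{20360}{7} \approx 2908.6$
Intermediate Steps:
$I{\left(L \right)} = 7 + \frac{2 L^{2}}{7}$ ($I{\left(L \right)} = 7 + \frac{\left(L + \frac{0}{-5}\right) \left(L + L\right)}{7} = 7 + \frac{\left(L + 0 \left(- \frac{1}{5}\right)\right) 2 L}{7} = 7 + \frac{\left(L + 0\right) 2 L}{7} = 7 + \frac{L 2 L}{7} = 7 + \frac{2 L^{2}}{7}$)
$I{\left(25 \right)} + l = \left(7 + \frac{2 \cdot 25^{2}}{7}\right) + 2723 = \left(7 + \frac{2}{7} \cdot 625\right) + 2723 = \left(7 + \frac{1250}{7}\right) + 2723 = \frac{1299}{7} + 2723 = \frac{20360}{7}$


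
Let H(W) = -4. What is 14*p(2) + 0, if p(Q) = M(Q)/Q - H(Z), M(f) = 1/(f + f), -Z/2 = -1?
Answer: 231/4 ≈ 57.750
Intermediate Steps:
Z = 2 (Z = -2*(-1) = 2)
M(f) = 1/(2*f)
p(Q) = 4 + 1/(2*Q²) (p(Q) = (1/(2*Q))/Q - 1*(-4) = 1/(2*Q²) + 4 = 4 + 1/(2*Q²))
14*p(2) + 0 = 14*(4 + (½)/2²) + 0 = 14*(4 + (½)*(¼)) + 0 = 14*(4 + ⅛) + 0 = 14*(33/8) + 0 = 231/4 + 0 = 231/4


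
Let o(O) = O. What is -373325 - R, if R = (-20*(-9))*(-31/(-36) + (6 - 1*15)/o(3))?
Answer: -372940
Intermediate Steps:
R = -385 (R = (-20*(-9))*(-31/(-36) + (6 - 1*15)/3) = 180*(-31*(-1/36) + (6 - 15)*(⅓)) = 180*(31/36 - 9*⅓) = 180*(31/36 - 3) = 180*(-77/36) = -385)
-373325 - R = -373325 - 1*(-385) = -373325 + 385 = -372940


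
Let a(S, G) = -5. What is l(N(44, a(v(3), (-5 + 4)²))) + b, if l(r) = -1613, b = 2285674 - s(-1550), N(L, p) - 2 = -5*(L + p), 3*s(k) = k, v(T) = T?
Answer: 6853733/3 ≈ 2.2846e+6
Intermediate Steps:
s(k) = k/3
N(L, p) = 2 - 5*L - 5*p (N(L, p) = 2 - 5*(L + p) = 2 + (-5*L - 5*p) = 2 - 5*L - 5*p)
b = 6858572/3 (b = 2285674 - (-1550)/3 = 2285674 - 1*(-1550/3) = 2285674 + 1550/3 = 6858572/3 ≈ 2.2862e+6)
l(N(44, a(v(3), (-5 + 4)²))) + b = -1613 + 6858572/3 = 6853733/3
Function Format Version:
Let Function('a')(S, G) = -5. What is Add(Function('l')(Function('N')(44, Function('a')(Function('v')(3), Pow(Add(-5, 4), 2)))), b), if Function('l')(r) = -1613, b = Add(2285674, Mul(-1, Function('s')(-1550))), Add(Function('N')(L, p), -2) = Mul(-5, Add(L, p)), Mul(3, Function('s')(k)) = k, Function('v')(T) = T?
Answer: Rational(6853733, 3) ≈ 2.2846e+6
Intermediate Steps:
Function('s')(k) = Mul(Rational(1, 3), k)
Function('N')(L, p) = Add(2, Mul(-5, L), Mul(-5, p)) (Function('N')(L, p) = Add(2, Mul(-5, Add(L, p))) = Add(2, Add(Mul(-5, L), Mul(-5, p))) = Add(2, Mul(-5, L), Mul(-5, p)))
b = Rational(6858572, 3) (b = Add(2285674, Mul(-1, Mul(Rational(1, 3), -1550))) = Add(2285674, Mul(-1, Rational(-1550, 3))) = Add(2285674, Rational(1550, 3)) = Rational(6858572, 3) ≈ 2.2862e+6)
Add(Function('l')(Function('N')(44, Function('a')(Function('v')(3), Pow(Add(-5, 4), 2)))), b) = Add(-1613, Rational(6858572, 3)) = Rational(6853733, 3)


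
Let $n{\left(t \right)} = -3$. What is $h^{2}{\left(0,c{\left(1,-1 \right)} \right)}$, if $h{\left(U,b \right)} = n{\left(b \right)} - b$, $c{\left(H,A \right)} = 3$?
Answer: $36$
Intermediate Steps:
$h{\left(U,b \right)} = -3 - b$
$h^{2}{\left(0,c{\left(1,-1 \right)} \right)} = \left(-3 - 3\right)^{2} = \left(-6\right)^{2} = 36$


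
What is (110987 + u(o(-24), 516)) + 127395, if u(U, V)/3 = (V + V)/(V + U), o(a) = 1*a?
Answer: 9773920/41 ≈ 2.3839e+5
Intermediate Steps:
o(a) = a
u(U, V) = 6*V/(U + V) (u(U, V) = 3*((V + V)/(V + U)) = 3*((2*V)/(U + V)) = 3*(2*V/(U + V)) = 6*V/(U + V))
(110987 + u(o(-24), 516)) + 127395 = (110987 + 6*516/(-24 + 516)) + 127395 = (110987 + 6*516/492) + 127395 = (110987 + 6*516*(1/492)) + 127395 = (110987 + 258/41) + 127395 = 4550725/41 + 127395 = 9773920/41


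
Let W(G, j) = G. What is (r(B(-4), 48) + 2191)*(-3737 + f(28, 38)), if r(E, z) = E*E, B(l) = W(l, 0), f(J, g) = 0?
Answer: -8247559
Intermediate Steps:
B(l) = l
r(E, z) = E²
(r(B(-4), 48) + 2191)*(-3737 + f(28, 38)) = ((-4)² + 2191)*(-3737 + 0) = (16 + 2191)*(-3737) = 2207*(-3737) = -8247559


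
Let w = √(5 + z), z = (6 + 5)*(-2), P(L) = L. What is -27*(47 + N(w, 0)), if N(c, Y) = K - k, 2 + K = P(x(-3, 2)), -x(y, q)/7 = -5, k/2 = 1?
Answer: -2106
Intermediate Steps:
k = 2 (k = 2*1 = 2)
x(y, q) = 35 (x(y, q) = -7*(-5) = 35)
K = 33 (K = -2 + 35 = 33)
z = -22 (z = 11*(-2) = -22)
w = I*√17 (w = √(5 - 22) = √(-17) = I*√17 ≈ 4.1231*I)
N(c, Y) = 31 (N(c, Y) = 33 - 1*2 = 33 - 2 = 31)
-27*(47 + N(w, 0)) = -27*(47 + 31) = -27*78 = -2106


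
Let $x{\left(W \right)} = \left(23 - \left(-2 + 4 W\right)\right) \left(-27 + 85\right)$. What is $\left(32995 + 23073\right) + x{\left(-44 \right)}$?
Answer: $67726$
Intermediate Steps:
$x{\left(W \right)} = 1450 - 232 W$ ($x{\left(W \right)} = \left(25 - 4 W\right) 58 = 1450 - 232 W$)
$\left(32995 + 23073\right) + x{\left(-44 \right)} = \left(32995 + 23073\right) + \left(1450 - -10208\right) = 56068 + \left(1450 + 10208\right) = 56068 + 11658 = 67726$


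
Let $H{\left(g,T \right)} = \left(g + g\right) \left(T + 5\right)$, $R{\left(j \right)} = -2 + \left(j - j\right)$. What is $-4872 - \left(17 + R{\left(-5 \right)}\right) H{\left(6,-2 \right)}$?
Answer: $-5412$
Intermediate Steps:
$R{\left(j \right)} = -2$ ($R{\left(j \right)} = -2 + 0 = -2$)
$H{\left(g,T \right)} = 2 g \left(5 + T\right)$
$-4872 - \left(17 + R{\left(-5 \right)}\right) H{\left(6,-2 \right)} = -4872 - \left(17 - 2\right) 2 \cdot 6 \left(5 - 2\right) = -4872 - 15 \cdot 2 \cdot 6 \cdot 3 = -4872 - 15 \cdot 36 = -4872 - 540 = -5412$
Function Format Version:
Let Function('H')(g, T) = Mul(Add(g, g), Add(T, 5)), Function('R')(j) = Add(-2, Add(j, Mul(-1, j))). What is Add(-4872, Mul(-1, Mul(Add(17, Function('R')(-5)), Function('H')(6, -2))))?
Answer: -5412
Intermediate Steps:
Function('R')(j) = -2 (Function('R')(j) = Add(-2, 0) = -2)
Function('H')(g, T) = Mul(2, g, Add(5, T)) (Function('H')(g, T) = Mul(Mul(2, g), Add(5, T)) = Mul(2, g, Add(5, T)))
Add(-4872, Mul(-1, Mul(Add(17, Function('R')(-5)), Function('H')(6, -2)))) = Add(-4872, Mul(-1, Mul(Add(17, -2), Mul(2, 6, Add(5, -2))))) = Add(-4872, Mul(-1, Mul(15, Mul(2, 6, 3)))) = Add(-4872, Mul(-1, Mul(15, 36))) = Add(-4872, Mul(-1, 540)) = Add(-4872, -540) = -5412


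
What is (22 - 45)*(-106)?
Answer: 2438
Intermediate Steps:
(22 - 45)*(-106) = -23*(-106) = 2438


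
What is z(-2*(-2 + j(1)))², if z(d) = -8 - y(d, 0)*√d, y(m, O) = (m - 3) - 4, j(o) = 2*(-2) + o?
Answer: 154 + 48*√10 ≈ 305.79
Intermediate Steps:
j(o) = -4 + o
y(m, O) = -7 + m (y(m, O) = (-3 + m) - 4 = -7 + m)
z(d) = -8 - √d*(-7 + d) (z(d) = -8 - (-7 + d)*√d = -8 - √d*(-7 + d))
z(-2*(-2 + j(1)))² = (-8 + √(-2*(-2 + (-4 + 1)))*(7 - (-2)*(-2 + (-4 + 1))))² = (-8 + √(-2*(-2 - 3))*(7 - (-2)*(-2 - 3)))² = (-8 + √(-2*(-5))*(7 - (-2)*(-5)))² = (-8 + √10*(7 - 1*10))² = (-8 + √10*(7 - 10))² = (-8 + √10*(-3))² = (-8 - 3*√10)²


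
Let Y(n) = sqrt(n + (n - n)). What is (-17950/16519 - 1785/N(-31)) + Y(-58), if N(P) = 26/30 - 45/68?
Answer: -30079894850/3452471 + I*sqrt(58) ≈ -8712.6 + 7.6158*I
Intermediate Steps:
N(P) = 209/1020 (N(P) = 26*(1/30) - 45*1/68 = 13/15 - 45/68 = 209/1020)
Y(n) = sqrt(n) (Y(n) = sqrt(n + 0) = sqrt(n))
(-17950/16519 - 1785/N(-31)) + Y(-58) = (-17950/16519 - 1785/209/1020) + sqrt(-58) = (-17950*1/16519 - 1785*1020/209) + I*sqrt(58) = (-17950/16519 - 1820700/209) + I*sqrt(58) = -30079894850/3452471 + I*sqrt(58)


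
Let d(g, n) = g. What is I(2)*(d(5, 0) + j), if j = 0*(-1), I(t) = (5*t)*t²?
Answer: 200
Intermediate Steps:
I(t) = 5*t³
j = 0
I(2)*(d(5, 0) + j) = (5*2³)*(5 + 0) = (5*8)*5 = 40*5 = 200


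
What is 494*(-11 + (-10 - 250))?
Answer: -133874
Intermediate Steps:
494*(-11 + (-10 - 250)) = 494*(-11 - 260) = 494*(-271) = -133874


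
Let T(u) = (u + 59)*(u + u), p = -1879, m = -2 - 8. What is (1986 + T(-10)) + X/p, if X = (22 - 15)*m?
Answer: 1890344/1879 ≈ 1006.0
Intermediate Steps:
m = -10
X = -70 (X = (22 - 15)*(-10) = 7*(-10) = -70)
T(u) = 2*u*(59 + u) (T(u) = (59 + u)*(2*u) = 2*u*(59 + u))
(1986 + T(-10)) + X/p = (1986 + 2*(-10)*(59 - 10)) - 70/(-1879) = (1986 + 2*(-10)*49) - 70*(-1/1879) = (1986 - 980) + 70/1879 = 1006 + 70/1879 = 1890344/1879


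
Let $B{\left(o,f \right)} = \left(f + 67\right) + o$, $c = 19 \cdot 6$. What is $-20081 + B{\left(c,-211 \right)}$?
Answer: $-20111$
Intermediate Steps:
$c = 114$
$B{\left(o,f \right)} = 67 + f + o$ ($B{\left(o,f \right)} = \left(67 + f\right) + o = 67 + f + o$)
$-20081 + B{\left(c,-211 \right)} = -20081 + \left(67 - 211 + 114\right) = -20081 - 30 = -20111$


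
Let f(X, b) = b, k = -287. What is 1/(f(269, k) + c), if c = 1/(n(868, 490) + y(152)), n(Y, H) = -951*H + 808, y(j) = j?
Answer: -465030/133463611 ≈ -0.0034843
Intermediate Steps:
n(Y, H) = 808 - 951*H
c = -1/465030 (c = 1/((808 - 951*490) + 152) = 1/((808 - 465990) + 152) = 1/(-465182 + 152) = 1/(-465030) = -1/465030 ≈ -2.1504e-6)
1/(f(269, k) + c) = 1/(-287 - 1/465030) = 1/(-133463611/465030) = -465030/133463611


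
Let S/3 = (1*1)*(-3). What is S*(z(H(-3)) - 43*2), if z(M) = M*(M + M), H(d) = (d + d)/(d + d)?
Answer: 756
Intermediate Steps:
H(d) = 1 (H(d) = (2*d)/((2*d)) = (2*d)*(1/(2*d)) = 1)
z(M) = 2*M² (z(M) = M*(2*M) = 2*M²)
S = -9 (S = 3*((1*1)*(-3)) = 3*(1*(-3)) = 3*(-3) = -9)
S*(z(H(-3)) - 43*2) = -9*(2*1² - 43*2) = -9*(2*1 - 86) = -9*(2 - 86) = -9*(-84) = 756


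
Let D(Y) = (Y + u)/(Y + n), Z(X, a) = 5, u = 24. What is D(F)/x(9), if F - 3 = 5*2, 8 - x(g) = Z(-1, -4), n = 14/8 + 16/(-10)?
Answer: 740/789 ≈ 0.93790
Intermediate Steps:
n = 3/20 (n = 14*(⅛) + 16*(-⅒) = 7/4 - 8/5 = 3/20 ≈ 0.15000)
x(g) = 3 (x(g) = 8 - 1*5 = 8 - 5 = 3)
F = 13 (F = 3 + 5*2 = 3 + 10 = 13)
D(Y) = (24 + Y)/(3/20 + Y) (D(Y) = (Y + 24)/(Y + 3/20) = (24 + Y)/(3/20 + Y))
D(F)/x(9) = (20*(24 + 13)/(3 + 20*13))/3 = (20*37/(3 + 260))*(⅓) = (20*37/263)*(⅓) = (20*(1/263)*37)*(⅓) = (740/263)*(⅓) = 740/789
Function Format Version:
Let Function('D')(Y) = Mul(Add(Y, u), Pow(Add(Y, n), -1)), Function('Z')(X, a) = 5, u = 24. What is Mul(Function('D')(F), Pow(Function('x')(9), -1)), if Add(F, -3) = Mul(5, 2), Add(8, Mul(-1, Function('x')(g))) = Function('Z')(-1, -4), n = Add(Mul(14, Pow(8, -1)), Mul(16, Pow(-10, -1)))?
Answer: Rational(740, 789) ≈ 0.93790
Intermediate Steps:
n = Rational(3, 20) (n = Add(Mul(14, Rational(1, 8)), Mul(16, Rational(-1, 10))) = Add(Rational(7, 4), Rational(-8, 5)) = Rational(3, 20) ≈ 0.15000)
Function('x')(g) = 3 (Function('x')(g) = Add(8, Mul(-1, 5)) = Add(8, -5) = 3)
F = 13 (F = Add(3, Mul(5, 2)) = Add(3, 10) = 13)
Function('D')(Y) = Mul(Pow(Add(Rational(3, 20), Y), -1), Add(24, Y)) (Function('D')(Y) = Mul(Add(Y, 24), Pow(Add(Y, Rational(3, 20)), -1)) = Mul(Add(24, Y), Pow(Add(Rational(3, 20), Y), -1)) = Mul(Pow(Add(Rational(3, 20), Y), -1), Add(24, Y)))
Mul(Function('D')(F), Pow(Function('x')(9), -1)) = Mul(Mul(20, Pow(Add(3, Mul(20, 13)), -1), Add(24, 13)), Pow(3, -1)) = Mul(Mul(20, Pow(Add(3, 260), -1), 37), Rational(1, 3)) = Mul(Mul(20, Pow(263, -1), 37), Rational(1, 3)) = Mul(Mul(20, Rational(1, 263), 37), Rational(1, 3)) = Mul(Rational(740, 263), Rational(1, 3)) = Rational(740, 789)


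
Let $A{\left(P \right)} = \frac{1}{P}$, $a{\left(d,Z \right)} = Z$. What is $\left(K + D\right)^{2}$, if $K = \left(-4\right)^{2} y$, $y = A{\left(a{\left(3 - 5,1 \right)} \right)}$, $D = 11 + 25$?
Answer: $2704$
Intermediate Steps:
$D = 36$
$y = 1$ ($y = 1^{-1} = 1$)
$K = 16$ ($K = \left(-4\right)^{2} \cdot 1 = 16 \cdot 1 = 16$)
$\left(K + D\right)^{2} = \left(16 + 36\right)^{2} = 52^{2} = 2704$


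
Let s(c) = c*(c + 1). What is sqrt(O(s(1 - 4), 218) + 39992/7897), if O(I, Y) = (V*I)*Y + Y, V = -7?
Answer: I*sqrt(557081182418)/7897 ≈ 94.514*I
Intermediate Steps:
s(c) = c*(1 + c)
O(I, Y) = Y - 7*I*Y (O(I, Y) = (-7*I)*Y + Y = -7*I*Y + Y = Y - 7*I*Y)
sqrt(O(s(1 - 4), 218) + 39992/7897) = sqrt(218*(1 - 7*(1 - 4)*(1 + (1 - 4))) + 39992/7897) = sqrt(218*(1 - (-21)*(1 - 3)) + 39992*(1/7897)) = sqrt(218*(1 - (-21)*(-2)) + 39992/7897) = sqrt(218*(1 - 7*6) + 39992/7897) = sqrt(218*(1 - 42) + 39992/7897) = sqrt(218*(-41) + 39992/7897) = sqrt(-8938 + 39992/7897) = sqrt(-70543394/7897) = I*sqrt(557081182418)/7897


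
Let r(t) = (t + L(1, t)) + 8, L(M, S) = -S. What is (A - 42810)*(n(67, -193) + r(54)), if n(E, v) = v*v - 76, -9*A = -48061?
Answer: -12538511449/9 ≈ -1.3932e+9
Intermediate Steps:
A = 48061/9 (A = -⅑*(-48061) = 48061/9 ≈ 5340.1)
r(t) = 8 (r(t) = (t - t) + 8 = 0 + 8 = 8)
n(E, v) = -76 + v² (n(E, v) = v² - 76 = -76 + v²)
(A - 42810)*(n(67, -193) + r(54)) = (48061/9 - 42810)*((-76 + (-193)²) + 8) = -337229*((-76 + 37249) + 8)/9 = -337229*(37173 + 8)/9 = -337229/9*37181 = -12538511449/9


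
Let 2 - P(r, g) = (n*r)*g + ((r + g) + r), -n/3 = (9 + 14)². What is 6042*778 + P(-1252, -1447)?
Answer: 2879783657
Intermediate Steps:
n = -1587 (n = -3*(9 + 14)² = -3*23² = -3*529 = -1587)
P(r, g) = 2 - g - 2*r + 1587*g*r (P(r, g) = 2 - ((-1587*r)*g + ((r + g) + r)) = 2 - (-1587*g*r + ((g + r) + r)) = 2 - (-1587*g*r + (g + 2*r)) = 2 - (g + 2*r - 1587*g*r) = 2 + (-g - 2*r + 1587*g*r) = 2 - g - 2*r + 1587*g*r)
6042*778 + P(-1252, -1447) = 6042*778 + (2 - 1*(-1447) - 2*(-1252) + 1587*(-1447)*(-1252)) = 4700676 + (2 + 1447 + 2504 + 2875079028) = 4700676 + 2875082981 = 2879783657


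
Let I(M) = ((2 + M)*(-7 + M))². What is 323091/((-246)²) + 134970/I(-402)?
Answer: 58730819473/11000464000 ≈ 5.3389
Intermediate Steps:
I(M) = (-7 + M)²*(2 + M)² (I(M) = ((-7 + M)*(2 + M))² = (-7 + M)²*(2 + M)²)
323091/((-246)²) + 134970/I(-402) = 323091/((-246)²) + 134970/(((-7 - 402)²*(2 - 402)²)) = 323091/60516 + 134970/(((-409)²*(-400)²)) = 323091*(1/60516) + 134970/((167281*160000)) = 35899/6724 + 134970/26764960000 = 35899/6724 + 134970*(1/26764960000) = 35899/6724 + 33/6544000 = 58730819473/11000464000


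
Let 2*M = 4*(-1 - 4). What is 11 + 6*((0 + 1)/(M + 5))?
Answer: 49/5 ≈ 9.8000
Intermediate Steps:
M = -10 (M = (4*(-1 - 4))/2 = (4*(-5))/2 = (½)*(-20) = -10)
11 + 6*((0 + 1)/(M + 5)) = 11 + 6*((0 + 1)/(-10 + 5)) = 11 + 6*(1/(-5)) = 11 + 6*(1*(-⅕)) = 11 + 6*(-⅕) = 11 - 6/5 = 49/5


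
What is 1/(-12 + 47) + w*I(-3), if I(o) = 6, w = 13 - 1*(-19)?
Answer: 6721/35 ≈ 192.03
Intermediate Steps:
w = 32 (w = 13 + 19 = 32)
1/(-12 + 47) + w*I(-3) = 1/(-12 + 47) + 32*6 = 1/35 + 192 = 6721/35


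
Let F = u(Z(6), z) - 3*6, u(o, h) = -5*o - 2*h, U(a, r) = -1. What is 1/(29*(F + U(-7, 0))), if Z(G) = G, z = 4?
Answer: -1/1653 ≈ -0.00060496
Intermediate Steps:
F = -56 (F = (-5*6 - 2*4) - 3*6 = (-30 - 8) - 18 = -38 - 18 = -56)
1/(29*(F + U(-7, 0))) = 1/(29*(-56 - 1)) = 1/(29*(-57)) = 1/(-1653) = -1/1653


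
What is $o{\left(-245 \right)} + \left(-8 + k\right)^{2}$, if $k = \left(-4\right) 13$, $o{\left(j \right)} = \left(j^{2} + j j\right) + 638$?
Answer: $124288$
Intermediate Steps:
$o{\left(j \right)} = 638 + 2 j^{2}$ ($o{\left(j \right)} = \left(j^{2} + j^{2}\right) + 638 = 2 j^{2} + 638 = 638 + 2 j^{2}$)
$k = -52$
$o{\left(-245 \right)} + \left(-8 + k\right)^{2} = \left(638 + 2 \left(-245\right)^{2}\right) + \left(-8 - 52\right)^{2} = \left(638 + 2 \cdot 60025\right) + \left(-60\right)^{2} = \left(638 + 120050\right) + 3600 = 120688 + 3600 = 124288$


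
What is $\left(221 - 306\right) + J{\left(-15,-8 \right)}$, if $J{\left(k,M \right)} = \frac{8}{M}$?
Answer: $-86$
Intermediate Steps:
$\left(221 - 306\right) + J{\left(-15,-8 \right)} = \left(221 - 306\right) + \frac{8}{-8} = -85 + 8 \left(- \frac{1}{8}\right) = -85 - 1 = -86$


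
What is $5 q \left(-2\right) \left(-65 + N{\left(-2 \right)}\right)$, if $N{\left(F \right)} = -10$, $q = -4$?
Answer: $-3000$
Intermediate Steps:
$5 q \left(-2\right) \left(-65 + N{\left(-2 \right)}\right) = 5 \left(-4\right) \left(-2\right) \left(-65 - 10\right) = \left(-20\right) \left(-2\right) \left(-75\right) = 40 \left(-75\right) = -3000$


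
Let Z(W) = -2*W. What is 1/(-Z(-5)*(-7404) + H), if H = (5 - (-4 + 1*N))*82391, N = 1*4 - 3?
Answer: 1/733168 ≈ 1.3639e-6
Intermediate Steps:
N = 1 (N = 4 - 3 = 1)
H = 659128 (H = (5 - (-4 + 1*1))*82391 = (5 - (-4 + 1))*82391 = (5 - 1*(-3))*82391 = (5 + 3)*82391 = 8*82391 = 659128)
1/(-Z(-5)*(-7404) + H) = 1/(-(-2*(-5))*(-7404) + 659128) = 1/(-10*(-7404) + 659128) = 1/(-1*(-74040) + 659128) = 1/(74040 + 659128) = 1/733168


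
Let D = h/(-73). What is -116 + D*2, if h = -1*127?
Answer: -8214/73 ≈ -112.52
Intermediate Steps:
h = -127
D = 127/73 (D = -127/(-73) = -127*(-1/73) = 127/73 ≈ 1.7397)
-116 + D*2 = -116 + (127/73)*2 = -116 + 254/73 = -8214/73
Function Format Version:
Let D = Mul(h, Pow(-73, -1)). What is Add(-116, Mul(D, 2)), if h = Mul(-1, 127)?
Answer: Rational(-8214, 73) ≈ -112.52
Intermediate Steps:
h = -127
D = Rational(127, 73) (D = Mul(-127, Pow(-73, -1)) = Mul(-127, Rational(-1, 73)) = Rational(127, 73) ≈ 1.7397)
Add(-116, Mul(D, 2)) = Add(-116, Mul(Rational(127, 73), 2)) = Add(-116, Rational(254, 73)) = Rational(-8214, 73)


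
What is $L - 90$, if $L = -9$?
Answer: $-99$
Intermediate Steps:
$L - 90 = -9 - 90 = -99$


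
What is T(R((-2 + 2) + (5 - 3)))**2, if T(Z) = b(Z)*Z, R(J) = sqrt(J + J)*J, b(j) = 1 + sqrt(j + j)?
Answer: 144 + 64*sqrt(2) ≈ 234.51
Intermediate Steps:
b(j) = 1 + sqrt(2)*sqrt(j) (b(j) = 1 + sqrt(2*j) = 1 + sqrt(2)*sqrt(j))
R(J) = sqrt(2)*J**(3/2) (R(J) = sqrt(2*J)*J = (sqrt(2)*sqrt(J))*J = sqrt(2)*J**(3/2))
T(Z) = Z*(1 + sqrt(2)*sqrt(Z)) (T(Z) = (1 + sqrt(2)*sqrt(Z))*Z = Z*(1 + sqrt(2)*sqrt(Z)))
T(R((-2 + 2) + (5 - 3)))**2 = (sqrt(2)*((-2 + 2) + (5 - 3))**(3/2) + sqrt(2)*(sqrt(2)*((-2 + 2) + (5 - 3))**(3/2))**(3/2))**2 = (sqrt(2)*(0 + 2)**(3/2) + sqrt(2)*(sqrt(2)*(0 + 2)**(3/2))**(3/2))**2 = (sqrt(2)*2**(3/2) + sqrt(2)*(sqrt(2)*2**(3/2))**(3/2))**2 = (sqrt(2)*(2*sqrt(2)) + sqrt(2)*(sqrt(2)*(2*sqrt(2)))**(3/2))**2 = (4 + sqrt(2)*4**(3/2))**2 = (4 + sqrt(2)*8)**2 = (4 + 8*sqrt(2))**2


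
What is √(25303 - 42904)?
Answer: I*√17601 ≈ 132.67*I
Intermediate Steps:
√(25303 - 42904) = √(-17601) = I*√17601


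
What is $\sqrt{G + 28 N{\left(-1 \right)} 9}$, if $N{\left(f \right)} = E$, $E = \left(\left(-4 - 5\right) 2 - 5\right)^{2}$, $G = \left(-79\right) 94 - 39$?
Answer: $\sqrt{125843} \approx 354.74$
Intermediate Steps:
$G = -7465$ ($G = -7426 - 39 = -7465$)
$E = 529$ ($E = \left(\left(-9\right) 2 - 5\right)^{2} = \left(-18 - 5\right)^{2} = \left(-23\right)^{2} = 529$)
$N{\left(f \right)} = 529$
$\sqrt{G + 28 N{\left(-1 \right)} 9} = \sqrt{-7465 + 28 \cdot 529 \cdot 9} = \sqrt{-7465 + 14812 \cdot 9} = \sqrt{-7465 + 133308} = \sqrt{125843}$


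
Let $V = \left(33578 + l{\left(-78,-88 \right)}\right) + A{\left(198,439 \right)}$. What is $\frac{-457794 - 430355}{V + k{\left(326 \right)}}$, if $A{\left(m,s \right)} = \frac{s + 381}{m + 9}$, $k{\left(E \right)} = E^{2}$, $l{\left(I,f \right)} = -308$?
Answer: $- \frac{183846843}{28886842} \approx -6.3644$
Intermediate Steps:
$A{\left(m,s \right)} = \frac{381 + s}{9 + m}$
$V = \frac{6887710}{207}$ ($V = \left(33578 - 308\right) + \frac{381 + 439}{9 + 198} = 33270 + \frac{1}{207} \cdot 820 = 33270 + \frac{820}{207} = \frac{6887710}{207} \approx 33274.0$)
$\frac{-457794 - 430355}{V + k{\left(326 \right)}} = \frac{-457794 - 430355}{\frac{6887710}{207} + 326^{2}} = - \frac{888149}{\frac{6887710}{207} + 106276} = - \frac{888149}{\frac{28886842}{207}} = \left(-888149\right) \frac{207}{28886842} = - \frac{183846843}{28886842}$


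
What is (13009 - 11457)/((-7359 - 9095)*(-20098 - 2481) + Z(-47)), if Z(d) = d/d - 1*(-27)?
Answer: 776/185757447 ≈ 4.1775e-6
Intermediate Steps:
Z(d) = 28 (Z(d) = 1 + 27 = 28)
(13009 - 11457)/((-7359 - 9095)*(-20098 - 2481) + Z(-47)) = (13009 - 11457)/((-7359 - 9095)*(-20098 - 2481) + 28) = 1552/(-16454*(-22579) + 28) = 1552/(371514866 + 28) = 1552/371514894 = 1552*(1/371514894) = 776/185757447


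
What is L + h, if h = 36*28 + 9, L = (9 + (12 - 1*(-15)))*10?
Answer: 1377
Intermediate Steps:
L = 360 (L = (9 + (12 + 15))*10 = (9 + 27)*10 = 36*10 = 360)
h = 1017 (h = 1008 + 9 = 1017)
L + h = 360 + 1017 = 1377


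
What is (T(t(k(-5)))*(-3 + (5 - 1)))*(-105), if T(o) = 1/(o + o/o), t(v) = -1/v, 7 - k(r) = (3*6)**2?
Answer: -11095/106 ≈ -104.67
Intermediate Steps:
k(r) = -317 (k(r) = 7 - (3*6)**2 = 7 - 1*18**2 = 7 - 1*324 = 7 - 324 = -317)
T(o) = 1/(1 + o) (T(o) = 1/(o + 1) = 1/(1 + o))
(T(t(k(-5)))*(-3 + (5 - 1)))*(-105) = ((-3 + (5 - 1))/(1 - 1/(-317)))*(-105) = ((-3 + 4)/(1 - 1*(-1/317)))*(-105) = (1/(1 + 1/317))*(-105) = (1/(318/317))*(-105) = ((317/318)*1)*(-105) = (317/318)*(-105) = -11095/106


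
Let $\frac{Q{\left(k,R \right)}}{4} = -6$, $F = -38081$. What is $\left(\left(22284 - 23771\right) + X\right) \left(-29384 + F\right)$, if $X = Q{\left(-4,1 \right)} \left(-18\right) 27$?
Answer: $-686591305$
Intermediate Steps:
$Q{\left(k,R \right)} = -24$ ($Q{\left(k,R \right)} = 4 \left(-6\right) = -24$)
$X = 11664$ ($X = \left(-24\right) \left(-18\right) 27 = 432 \cdot 27 = 11664$)
$\left(\left(22284 - 23771\right) + X\right) \left(-29384 + F\right) = \left(\left(22284 - 23771\right) + 11664\right) \left(-29384 - 38081\right) = \left(-1487 + 11664\right) \left(-67465\right) = 10177 \left(-67465\right) = -686591305$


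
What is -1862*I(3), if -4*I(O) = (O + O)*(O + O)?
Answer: 16758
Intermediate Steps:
I(O) = -O² (I(O) = -(O + O)*(O + O)/4 = -2*O*2*O/4 = -O²)
-1862*I(3) = -(-1862)*3² = -(-1862)*9 = -1862*(-9) = 16758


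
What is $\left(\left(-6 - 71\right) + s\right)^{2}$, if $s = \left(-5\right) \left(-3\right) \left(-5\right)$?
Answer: $23104$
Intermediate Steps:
$s = -75$ ($s = 15 \left(-5\right) = -75$)
$\left(\left(-6 - 71\right) + s\right)^{2} = \left(\left(-6 - 71\right) - 75\right)^{2} = \left(-77 - 75\right)^{2} = \left(-152\right)^{2} = 23104$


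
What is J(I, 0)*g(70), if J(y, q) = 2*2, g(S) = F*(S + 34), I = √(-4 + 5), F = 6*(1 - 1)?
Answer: 0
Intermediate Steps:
F = 0 (F = 6*0 = 0)
I = 1 (I = √1 = 1)
g(S) = 0 (g(S) = 0*(S + 34) = 0*(34 + S) = 0)
J(y, q) = 4
J(I, 0)*g(70) = 4*0 = 0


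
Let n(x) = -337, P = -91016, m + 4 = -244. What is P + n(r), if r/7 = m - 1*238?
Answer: -91353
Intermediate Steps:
m = -248 (m = -4 - 244 = -248)
r = -3402 (r = 7*(-248 - 1*238) = 7*(-248 - 238) = 7*(-486) = -3402)
P + n(r) = -91016 - 337 = -91353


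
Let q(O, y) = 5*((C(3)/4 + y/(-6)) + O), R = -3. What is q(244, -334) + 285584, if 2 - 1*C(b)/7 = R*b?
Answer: 3446143/12 ≈ 2.8718e+5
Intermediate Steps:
C(b) = 14 + 21*b (C(b) = 14 - (-21)*b = 14 + 21*b)
q(O, y) = 385/4 + 5*O - 5*y/6 (q(O, y) = 5*(((14 + 21*3)/4 + y/(-6)) + O) = 5*(((14 + 63)*(¼) + y*(-⅙)) + O) = 5*((77*(¼) - y/6) + O) = 5*((77/4 - y/6) + O) = 5*(77/4 + O - y/6) = 385/4 + 5*O - 5*y/6)
q(244, -334) + 285584 = (385/4 + 5*244 - ⅚*(-334)) + 285584 = (385/4 + 1220 + 835/3) + 285584 = 19135/12 + 285584 = 3446143/12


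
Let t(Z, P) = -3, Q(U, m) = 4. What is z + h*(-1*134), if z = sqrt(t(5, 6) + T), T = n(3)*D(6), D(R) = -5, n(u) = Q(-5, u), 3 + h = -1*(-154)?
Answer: -20234 + I*sqrt(23) ≈ -20234.0 + 4.7958*I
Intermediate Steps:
h = 151 (h = -3 - 1*(-154) = -3 + 154 = 151)
n(u) = 4
T = -20 (T = 4*(-5) = -20)
z = I*sqrt(23) (z = sqrt(-3 - 20) = sqrt(-23) = I*sqrt(23) ≈ 4.7958*I)
z + h*(-1*134) = I*sqrt(23) + 151*(-1*134) = I*sqrt(23) + 151*(-134) = I*sqrt(23) - 20234 = -20234 + I*sqrt(23)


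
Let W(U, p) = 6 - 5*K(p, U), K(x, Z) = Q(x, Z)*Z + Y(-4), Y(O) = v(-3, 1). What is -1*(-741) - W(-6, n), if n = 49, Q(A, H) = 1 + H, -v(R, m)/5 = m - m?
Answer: 885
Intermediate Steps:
v(R, m) = 0 (v(R, m) = -5*(m - m) = -5*0 = 0)
Y(O) = 0
K(x, Z) = Z*(1 + Z) (K(x, Z) = (1 + Z)*Z + 0 = Z*(1 + Z) + 0 = Z*(1 + Z))
W(U, p) = 6 - 5*U*(1 + U)
-1*(-741) - W(-6, n) = -1*(-741) - (6 - 5*(-6)*(1 - 6)) = 741 - (6 - 5*(-6)*(-5)) = 741 - (6 - 150) = 741 - 1*(-144) = 741 + 144 = 885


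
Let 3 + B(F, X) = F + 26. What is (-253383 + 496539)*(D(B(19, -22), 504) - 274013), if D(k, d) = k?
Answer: -66617692476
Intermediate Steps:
B(F, X) = 23 + F (B(F, X) = -3 + (F + 26) = -3 + (26 + F) = 23 + F)
(-253383 + 496539)*(D(B(19, -22), 504) - 274013) = (-253383 + 496539)*((23 + 19) - 274013) = 243156*(42 - 274013) = 243156*(-273971) = -66617692476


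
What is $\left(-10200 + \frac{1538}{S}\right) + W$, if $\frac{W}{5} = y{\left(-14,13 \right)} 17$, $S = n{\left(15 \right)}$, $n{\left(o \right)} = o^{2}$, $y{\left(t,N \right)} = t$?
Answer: $- \frac{2561212}{225} \approx -11383.0$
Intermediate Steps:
$S = 225$ ($S = 15^{2} = 225$)
$W = -1190$ ($W = 5 \left(\left(-14\right) 17\right) = 5 \left(-238\right) = -1190$)
$\left(-10200 + \frac{1538}{S}\right) + W = \left(-10200 + \frac{1538}{225}\right) - 1190 = - \frac{2293462}{225} - 1190 = - \frac{2561212}{225}$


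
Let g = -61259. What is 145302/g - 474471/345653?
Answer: -7208153745/1924941557 ≈ -3.7446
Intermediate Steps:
145302/g - 474471/345653 = 145302/(-61259) - 474471/345653 = 145302*(-1/61259) - 474471*1/345653 = -145302/61259 - 474471/345653 = -7208153745/1924941557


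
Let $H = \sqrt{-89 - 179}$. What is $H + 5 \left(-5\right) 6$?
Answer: $-150 + 2 i \sqrt{67} \approx -150.0 + 16.371 i$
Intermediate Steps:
$H = 2 i \sqrt{67}$ ($H = \sqrt{-268} = 2 i \sqrt{67} \approx 16.371 i$)
$H + 5 \left(-5\right) 6 = 2 i \sqrt{67} + 5 \left(-5\right) 6 = 2 i \sqrt{67} - 150 = -150 + 2 i \sqrt{67}$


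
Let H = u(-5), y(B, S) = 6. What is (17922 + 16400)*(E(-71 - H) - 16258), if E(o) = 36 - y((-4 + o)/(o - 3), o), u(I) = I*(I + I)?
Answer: -556977416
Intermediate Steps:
u(I) = 2*I² (u(I) = I*(2*I) = 2*I²)
H = 50 (H = 2*(-5)² = 2*25 = 50)
E(o) = 30 (E(o) = 36 - 1*6 = 36 - 6 = 30)
(17922 + 16400)*(E(-71 - H) - 16258) = (17922 + 16400)*(30 - 16258) = 34322*(-16228) = -556977416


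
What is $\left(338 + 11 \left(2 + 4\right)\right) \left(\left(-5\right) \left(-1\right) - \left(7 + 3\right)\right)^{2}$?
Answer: $10100$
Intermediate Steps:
$\left(338 + 11 \left(2 + 4\right)\right) \left(\left(-5\right) \left(-1\right) - \left(7 + 3\right)\right)^{2} = \left(338 + 11 \cdot 6\right) \left(5 - 10\right)^{2} = \left(338 + 66\right) \left(5 - 10\right)^{2} = 404 \left(5 - 10\right)^{2} = 404 \left(-5\right)^{2} = 404 \cdot 25 = 10100$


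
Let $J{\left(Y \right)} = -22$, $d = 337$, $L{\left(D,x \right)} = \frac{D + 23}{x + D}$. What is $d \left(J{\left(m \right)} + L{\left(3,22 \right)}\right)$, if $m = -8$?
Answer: $- \frac{176588}{25} \approx -7063.5$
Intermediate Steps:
$L{\left(D,x \right)} = \frac{23 + D}{D + x}$
$d \left(J{\left(m \right)} + L{\left(3,22 \right)}\right) = 337 \left(-22 + \frac{23 + 3}{3 + 22}\right) = 337 \left(-22 + \frac{1}{25} \cdot 26\right) = 337 \left(-22 + \frac{26}{25}\right) = 337 \left(- \frac{524}{25}\right) = - \frac{176588}{25}$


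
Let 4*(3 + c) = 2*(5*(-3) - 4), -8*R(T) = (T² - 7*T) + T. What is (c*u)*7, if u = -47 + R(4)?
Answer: 4025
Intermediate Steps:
R(T) = -T²/8 + 3*T/4 (R(T) = -((T² - 7*T) + T)/8 = -(T² - 6*T)/8 = -T²/8 + 3*T/4)
u = -46 (u = -47 + (⅛)*4*(6 - 1*4) = -47 + (⅛)*4*(6 - 4) = -47 + (⅛)*4*2 = -47 + 1 = -46)
c = -25/2 (c = -3 + (2*(5*(-3) - 4))/4 = -3 + (2*(-15 - 4))/4 = -3 + (2*(-19))/4 = -3 + (¼)*(-38) = -3 - 19/2 = -25/2 ≈ -12.500)
(c*u)*7 = -25/2*(-46)*7 = 575*7 = 4025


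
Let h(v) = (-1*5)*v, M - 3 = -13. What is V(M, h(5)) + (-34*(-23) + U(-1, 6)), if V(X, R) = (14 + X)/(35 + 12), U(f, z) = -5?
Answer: 36523/47 ≈ 777.08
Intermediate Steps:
M = -10 (M = 3 - 13 = -10)
h(v) = -5*v
V(X, R) = 14/47 + X/47 (V(X, R) = (14 + X)/47 = (14 + X)*(1/47) = 14/47 + X/47)
V(M, h(5)) + (-34*(-23) + U(-1, 6)) = (14/47 + (1/47)*(-10)) + (-34*(-23) - 5) = (14/47 - 10/47) + (782 - 5) = 4/47 + 777 = 36523/47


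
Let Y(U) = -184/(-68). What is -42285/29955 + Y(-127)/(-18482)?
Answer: -442902374/313722709 ≈ -1.4118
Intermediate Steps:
Y(U) = 46/17 (Y(U) = -184*(-1/68) = 46/17)
-42285/29955 + Y(-127)/(-18482) = -42285/29955 + (46/17)/(-18482) = -42285*1/29955 + (46/17)*(-1/18482) = -2819/1997 - 23/157097 = -442902374/313722709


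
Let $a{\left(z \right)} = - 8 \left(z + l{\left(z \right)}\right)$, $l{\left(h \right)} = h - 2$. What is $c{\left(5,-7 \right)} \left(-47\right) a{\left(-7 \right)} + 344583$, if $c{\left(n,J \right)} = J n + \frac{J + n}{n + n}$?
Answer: $\frac{2781731}{5} \approx 5.5635 \cdot 10^{5}$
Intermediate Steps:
$l{\left(h \right)} = -2 + h$
$a{\left(z \right)} = 16 - 16 z$ ($a{\left(z \right)} = - 8 \left(z + \left(-2 + z\right)\right) = - 8 \left(-2 + 2 z\right) = 16 - 16 z$)
$c{\left(n,J \right)} = J n + \frac{J + n}{2 n}$
$c{\left(5,-7 \right)} \left(-47\right) a{\left(-7 \right)} + 344583 = \left(\frac{1}{2} - 35 + \frac{1}{2} \left(-7\right) \frac{1}{5}\right) \left(-47\right) \left(16 - -112\right) + 344583 = \left(\frac{1}{2} - 35 + \frac{1}{2} \left(-7\right) \frac{1}{5}\right) \left(-47\right) \left(16 + 112\right) + 344583 = \left(\frac{1}{2} - 35 - \frac{7}{10}\right) \left(-47\right) 128 + 344583 = \left(- \frac{176}{5}\right) \left(-47\right) 128 + 344583 = \frac{8272}{5} \cdot 128 + 344583 = \frac{1058816}{5} + 344583 = \frac{2781731}{5}$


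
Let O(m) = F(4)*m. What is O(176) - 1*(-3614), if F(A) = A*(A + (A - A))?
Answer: 6430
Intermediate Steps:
F(A) = A² (F(A) = A*(A + 0) = A*A = A²)
O(m) = 16*m (O(m) = 4²*m = 16*m)
O(176) - 1*(-3614) = 16*176 - 1*(-3614) = 2816 + 3614 = 6430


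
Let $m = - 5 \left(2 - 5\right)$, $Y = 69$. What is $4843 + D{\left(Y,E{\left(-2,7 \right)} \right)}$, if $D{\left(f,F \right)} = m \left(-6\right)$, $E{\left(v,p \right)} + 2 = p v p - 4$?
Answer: $4753$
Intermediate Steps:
$E{\left(v,p \right)} = -6 + v p^{2}$ ($E{\left(v,p \right)} = -2 + \left(p v p - 4\right) = -2 + \left(v p^{2} - 4\right) = -2 + \left(-4 + v p^{2}\right) = -6 + v p^{2}$)
$m = 15$ ($m = \left(-5\right) \left(-3\right) = 15$)
$D{\left(f,F \right)} = -90$ ($D{\left(f,F \right)} = 15 \left(-6\right) = -90$)
$4843 + D{\left(Y,E{\left(-2,7 \right)} \right)} = 4843 - 90 = 4753$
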